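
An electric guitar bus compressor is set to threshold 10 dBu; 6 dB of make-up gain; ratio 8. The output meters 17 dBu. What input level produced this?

Remove make-up: 17 − 6 = 11 dBu.
Post-compression overshoot = 11 − 10 = 1 dB.
Before 8:1 compression the overshoot was 1 × 8 = 8 dB, so input = 10 + 8 = 18 dBu.

18 dBu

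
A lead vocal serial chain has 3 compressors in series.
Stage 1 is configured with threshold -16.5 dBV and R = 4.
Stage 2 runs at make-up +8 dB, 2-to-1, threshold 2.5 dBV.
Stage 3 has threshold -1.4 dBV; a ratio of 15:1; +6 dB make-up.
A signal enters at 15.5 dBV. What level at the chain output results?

4.66 dBV

Stage 1: 32 dB above -16.5 dBV, reduced 4:1 to 8 dB above → -8.5 dBV.
Stage 2: -8.5 dBV ≤ 2.5 dBV, so stage 2 doesn't engage; make-up brings it to -0.5 dBV.
Stage 3: overshoot 0.9 dB → 0.9/15 = 0.06 dB → -1.34 dBV; +6 dB make-up → 4.66 dBV.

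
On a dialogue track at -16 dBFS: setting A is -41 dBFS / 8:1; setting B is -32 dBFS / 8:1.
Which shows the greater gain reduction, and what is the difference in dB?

A: 25 dB over, compressed to 3.125 dB over, so 21.875 dB of GR.
B: 16 dB over, compressed to 2 dB over, so 14 dB of GR.
A applies 7.875 dB more gain reduction.

A, by 7.875 dB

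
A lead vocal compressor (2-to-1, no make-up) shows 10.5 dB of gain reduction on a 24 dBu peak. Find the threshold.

3 dBu

Input is 21 dB above T (since output overshoot × R = input overshoot: (13.5 − T)·2 = 24 − T gives T = 3 dBu).
Check: 3 + (24 − 3)/2 = 3 + 10.5 = 13.5 dBu. ✓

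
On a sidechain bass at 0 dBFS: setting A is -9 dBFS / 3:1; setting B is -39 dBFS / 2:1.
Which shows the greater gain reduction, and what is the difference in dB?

A: 9 dB over, compressed to 3 dB over, so 6 dB of GR.
B: 39 dB over, compressed to 19.5 dB over, so 19.5 dB of GR.
Difference: 13.5 dB in favour of B.

B, by 13.5 dB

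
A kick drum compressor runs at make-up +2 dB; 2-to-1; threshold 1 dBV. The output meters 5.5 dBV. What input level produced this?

6 dBV

Remove make-up: 5.5 − 2 = 3.5 dBV.
Post-compression overshoot = 3.5 − 1 = 2.5 dB.
Before 2:1 compression the overshoot was 2.5 × 2 = 5 dB, so input = 1 + 5 = 6 dBV.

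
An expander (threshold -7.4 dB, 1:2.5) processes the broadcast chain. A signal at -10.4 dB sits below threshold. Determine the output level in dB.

Undershoot = (-7.4) − (-10.4) = 3 dB.
At 1:2.5, that expands to 7.5 dB under threshold.
Output = -7.4 − 7.5 = -14.9 dB.

-14.9 dB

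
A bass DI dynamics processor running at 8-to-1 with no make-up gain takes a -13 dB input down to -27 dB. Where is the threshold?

-29 dB

Let T be the threshold. Output overshoot = (input overshoot)/R, so -27 − T = (-13 − T)/8.
8·(-27 − T) = -13 − T → 7·T = -216 − (-13) = -203.
T = -203/7 = -29 dB.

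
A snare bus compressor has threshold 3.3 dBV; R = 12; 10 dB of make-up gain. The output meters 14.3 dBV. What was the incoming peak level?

Remove make-up: 14.3 − 10 = 4.3 dBV.
Post-compression overshoot = 4.3 − 3.3 = 1 dB.
Before 12:1 compression the overshoot was 1 × 12 = 12 dB, so input = 3.3 + 12 = 15.3 dBV.

15.3 dBV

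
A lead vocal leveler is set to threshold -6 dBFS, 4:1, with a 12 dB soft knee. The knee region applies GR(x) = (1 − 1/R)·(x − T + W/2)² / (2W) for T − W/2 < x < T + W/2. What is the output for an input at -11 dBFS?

-11.03125 dBFS

x − T + W/2 = -11 − (-6) + 6 = 1.
GR = (1 − 1/4) × 1² / 24 = 0.75 × 1 / 24 = 0.03125 dB.
Output = -11 − 0.03125 = -11.03125 dBFS.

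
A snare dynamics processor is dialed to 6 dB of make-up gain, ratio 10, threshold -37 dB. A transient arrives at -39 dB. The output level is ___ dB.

-39 dB is 2 dB below the -37 dB threshold, so no gain reduction is applied.
Make-up gain adds 6 dB: -39 + 6 = -33 dB.

-33 dB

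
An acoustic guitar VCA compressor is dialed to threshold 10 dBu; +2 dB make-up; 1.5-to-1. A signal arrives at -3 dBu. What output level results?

-1 dBu

-3 dBu is 13 dB below the 10 dBu threshold, so no gain reduction is applied.
Make-up gain adds 2 dB: -3 + 2 = -1 dBu.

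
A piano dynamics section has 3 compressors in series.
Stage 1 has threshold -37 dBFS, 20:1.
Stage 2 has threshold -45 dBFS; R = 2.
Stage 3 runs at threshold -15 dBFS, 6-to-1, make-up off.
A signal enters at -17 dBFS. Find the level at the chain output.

Stage 1: overshoot 20 dB → 20/20 = 1 dB → -36 dBFS.
Stage 2: 9 dB above -45 dBFS, reduced 2:1 to 4.5 dB above → -40.5 dBFS.
Stage 3: -40.5 dBFS is at or below the -15 dBFS threshold — no compression; output -40.5 dBFS.

-40.5 dBFS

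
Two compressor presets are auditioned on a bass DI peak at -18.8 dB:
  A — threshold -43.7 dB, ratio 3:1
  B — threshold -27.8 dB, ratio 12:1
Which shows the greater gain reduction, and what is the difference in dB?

A, by 8.35 dB

A: 24.9 dB over, compressed to 8.3 dB over, so 16.6 dB of GR.
B: 9 dB over, compressed to 0.75 dB over, so 8.25 dB of GR.
Difference: 8.35 dB in favour of A.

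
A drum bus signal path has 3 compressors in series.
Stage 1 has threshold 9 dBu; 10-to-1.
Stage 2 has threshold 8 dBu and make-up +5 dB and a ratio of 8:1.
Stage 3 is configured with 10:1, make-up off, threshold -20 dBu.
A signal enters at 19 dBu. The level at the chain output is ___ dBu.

-16.675 dBu

Stage 1: overshoot 10 dB → 10/10 = 1 dB → 10 dBu.
Stage 2: 10 dBu is 2 dB over 8 dBu; at 8:1 that becomes 0.25 dB over, giving 8.25 dBu; +5 dB make-up → 13.25 dBu.
Stage 3: 33.25 dB above -20 dBu, reduced 10:1 to 3.325 dB above → -16.675 dBu.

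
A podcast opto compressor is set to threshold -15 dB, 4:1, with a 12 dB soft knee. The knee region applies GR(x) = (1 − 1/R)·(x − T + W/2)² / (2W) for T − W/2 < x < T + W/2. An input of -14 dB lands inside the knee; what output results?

-15.53125 dB

x − T + W/2 = -14 − (-15) + 6 = 7.
GR = (1 − 1/4) × 7² / 24 = 0.75 × 49 / 24 = 1.53125 dB.
Output = -14 − 1.53125 = -15.53125 dB.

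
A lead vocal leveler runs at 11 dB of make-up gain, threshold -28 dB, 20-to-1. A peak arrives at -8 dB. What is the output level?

-8 dB sits 20 dB over threshold.
The 20 dB excess becomes 1 dB after 20:1 reduction.
Output = -28 + 1 = -27 dB; make-up adds 11 dB, giving -16 dB.

-16 dB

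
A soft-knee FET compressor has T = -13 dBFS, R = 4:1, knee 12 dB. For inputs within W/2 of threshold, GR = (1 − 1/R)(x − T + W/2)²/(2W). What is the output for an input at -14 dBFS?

-14.78125 dBFS

x − T + W/2 = -14 − (-13) + 6 = 5.
GR = (1 − 1/4) × 5² / 24 = 0.75 × 25 / 24 = 0.78125 dB.
Output = -14 − 0.78125 = -14.78125 dBFS.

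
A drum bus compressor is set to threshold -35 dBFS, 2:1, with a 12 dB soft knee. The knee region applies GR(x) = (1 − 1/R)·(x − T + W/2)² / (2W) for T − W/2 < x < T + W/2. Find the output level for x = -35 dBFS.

-35.75 dBFS

x − T + W/2 = -35 − (-35) + 6 = 6.
GR = (1 − 1/2) × 6² / 24 = 0.5 × 36 / 24 = 0.75 dB.
Output = -35 − 0.75 = -35.75 dBFS.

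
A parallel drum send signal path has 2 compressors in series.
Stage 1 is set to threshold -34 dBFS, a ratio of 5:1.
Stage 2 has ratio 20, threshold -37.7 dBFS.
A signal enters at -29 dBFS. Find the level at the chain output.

-37.465 dBFS

Stage 1: overshoot 5 dB → 5/5 = 1 dB → -33 dBFS.
Stage 2: 4.7 dB above -37.7 dBFS, reduced 20:1 to 0.235 dB above → -37.465 dBFS.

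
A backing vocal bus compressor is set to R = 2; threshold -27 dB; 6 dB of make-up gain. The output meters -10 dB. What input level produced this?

Stripping the +6 dB make-up gives -16 dB at the gain stage.
The compressed level sits -16 − (-27) = 11 dB over threshold.
Before 2:1 compression the overshoot was 11 × 2 = 22 dB, so input = -27 + 22 = -5 dB.

-5 dB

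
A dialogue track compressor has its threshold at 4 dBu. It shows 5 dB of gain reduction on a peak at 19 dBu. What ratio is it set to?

Input overshoot = 19 − 4 = 15 dB.
Output overshoot = 15 − 5 = 10 dB.
Ratio = input overshoot / output overshoot = 15 / 10 = 1.5.

1.5:1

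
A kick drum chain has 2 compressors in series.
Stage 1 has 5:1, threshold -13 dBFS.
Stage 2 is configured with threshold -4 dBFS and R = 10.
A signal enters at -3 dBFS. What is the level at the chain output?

-11 dBFS

Stage 1: overshoot 10 dB → 10/5 = 2 dB → -11 dBFS.
Stage 2: -11 dBFS ≤ -4 dBFS, so stage 2 doesn't engage; output -11 dBFS.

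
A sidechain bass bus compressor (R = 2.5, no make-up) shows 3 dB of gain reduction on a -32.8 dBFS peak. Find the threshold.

Gain reduction = -32.8 − (-35.8) = 3 dB; output overshoot = GR / (R − 1) = 3 / 1.5 = 2 dB.
Threshold = output − output overshoot = -35.8 − 2 = -37.8 dBFS.

-37.8 dBFS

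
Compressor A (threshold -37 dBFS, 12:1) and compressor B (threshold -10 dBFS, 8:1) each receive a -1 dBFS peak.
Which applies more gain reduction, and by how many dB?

A, by 25.125 dB

A: 36 dB over, compressed to 3 dB over, so 33 dB of GR.
B: 9 dB over, compressed to 1.125 dB over, so 7.875 dB of GR.
Difference: 25.125 dB in favour of A.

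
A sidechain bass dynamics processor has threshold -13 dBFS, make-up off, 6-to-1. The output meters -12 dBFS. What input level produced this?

-7 dBFS

The compressed level sits -12 − (-13) = 1 dB over threshold.
Input overshoot = R × output overshoot = 6 dB → input = -13 + 6 = -7 dBFS.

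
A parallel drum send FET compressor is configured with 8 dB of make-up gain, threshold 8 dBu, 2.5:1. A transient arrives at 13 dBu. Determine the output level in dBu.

The input is 5 dB above the 8 dBu threshold.
At 2.5:1 the overshoot is divided by 2.5, leaving 2 dB above threshold.
Output = 8 + 2 = 10 dBu; make-up adds 8 dB, giving 18 dBu.

18 dBu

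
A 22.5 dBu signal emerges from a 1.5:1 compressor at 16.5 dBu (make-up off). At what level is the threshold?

Let T be the threshold. Output overshoot = (input overshoot)/R, so 16.5 − T = (22.5 − T)/1.5.
1.5·(16.5 − T) = 22.5 − T → 0.5·T = 24.75 − 22.5 = 2.25.
T = 2.25/0.5 = 4.5 dBu.

4.5 dBu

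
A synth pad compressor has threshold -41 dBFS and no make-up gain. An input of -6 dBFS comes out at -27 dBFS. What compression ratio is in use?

Input overshoot = -6 − (-41) = 35 dB; output overshoot = -27 − (-41) = 14 dB.
Ratio = 35 / 14 = 2.5.

2.5:1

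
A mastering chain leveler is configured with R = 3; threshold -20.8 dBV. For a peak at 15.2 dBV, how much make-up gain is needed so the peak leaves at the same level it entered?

Without make-up, output = threshold + overshoot/3 = -20.8 + 12 = -8.8 dBV.
Gap to target: 24 dB.

24 dB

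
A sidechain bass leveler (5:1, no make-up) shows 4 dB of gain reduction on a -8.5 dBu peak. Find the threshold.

Let T be the threshold. Output overshoot = (input overshoot)/R, so -12.5 − T = (-8.5 − T)/5.
5·(-12.5 − T) = -8.5 − T → 4·T = -62.5 − (-8.5) = -54.
T = -54/4 = -13.5 dBu.

-13.5 dBu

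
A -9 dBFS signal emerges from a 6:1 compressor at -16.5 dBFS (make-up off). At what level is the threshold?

-18 dBFS

Input is 9 dB above T (since output overshoot × R = input overshoot: (-16.5 − T)·6 = -9 − T gives T = -18 dBFS).
Check: -18 + (-9 − (-18))/6 = -18 + 1.5 = -16.5 dBFS. ✓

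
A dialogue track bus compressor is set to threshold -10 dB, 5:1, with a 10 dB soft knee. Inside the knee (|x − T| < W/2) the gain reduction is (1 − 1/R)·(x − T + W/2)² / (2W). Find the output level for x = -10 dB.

x − T + W/2 = -10 − (-10) + 5 = 5.
GR = (1 − 1/5) × 5² / 20 = 0.8 × 25 / 20 = 1 dB.
Output = -10 − 1 = -11 dB.

-11 dB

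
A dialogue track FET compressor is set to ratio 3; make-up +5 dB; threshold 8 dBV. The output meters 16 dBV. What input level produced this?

17 dBV

Before make-up, the level was 16 − 5 = 11 dBV.
That's 3 dB above the 8 dBV threshold.
Input overshoot = R × output overshoot = 9 dB → input = 8 + 9 = 17 dBV.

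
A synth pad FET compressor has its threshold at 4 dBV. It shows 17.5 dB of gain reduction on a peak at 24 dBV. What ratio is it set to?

Input overshoot = 24 − 4 = 20 dB.
Output overshoot = 20 − 17.5 = 2.5 dB.
Ratio = input overshoot / output overshoot = 20 / 2.5 = 8.

8:1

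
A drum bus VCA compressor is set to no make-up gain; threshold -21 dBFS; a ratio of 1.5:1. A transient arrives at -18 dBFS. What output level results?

-19 dBFS

The input is 3 dB above the -21 dBFS threshold.
The 3 dB excess becomes 2 dB after 1.5:1 reduction.
So the level is -21 + 2 = -19 dBFS.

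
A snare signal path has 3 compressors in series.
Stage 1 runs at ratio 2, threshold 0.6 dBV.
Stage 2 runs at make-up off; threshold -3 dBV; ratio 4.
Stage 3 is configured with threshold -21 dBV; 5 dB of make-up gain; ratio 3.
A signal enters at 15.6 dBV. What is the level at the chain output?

Stage 1: overshoot 15 dB → 15/2 = 7.5 dB → 8.1 dBV.
Stage 2: 11.1 dB above -3 dBV, reduced 4:1 to 2.775 dB above → -0.225 dBV.
Stage 3: overshoot 20.775 dB → 20.775/3 = 6.925 dB → -14.075 dBV; +5 dB make-up → -9.075 dBV.

-9.075 dBV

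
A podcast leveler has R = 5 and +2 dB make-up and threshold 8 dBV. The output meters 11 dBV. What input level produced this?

13 dBV

Remove make-up: 11 − 2 = 9 dBV.
That's 1 dB above the 8 dBV threshold.
Undo the ratio: input overshoot = 1 × 5 = 5 dB, giving input = 13 dBV.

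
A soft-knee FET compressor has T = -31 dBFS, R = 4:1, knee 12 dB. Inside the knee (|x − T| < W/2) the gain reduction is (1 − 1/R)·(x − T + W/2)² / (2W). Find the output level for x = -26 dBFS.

x − T + W/2 = -26 − (-31) + 6 = 11.
GR = (1 − 1/4) × 11² / 24 = 0.75 × 121 / 24 = 3.78125 dB.
Output = -26 − 3.78125 = -29.78125 dBFS.

-29.78125 dBFS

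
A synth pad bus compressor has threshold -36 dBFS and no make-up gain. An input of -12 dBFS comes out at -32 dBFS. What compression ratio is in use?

Input overshoot = -12 − (-36) = 24 dB; output overshoot = -32 − (-36) = 4 dB.
Ratio = 24 / 4 = 6.

6:1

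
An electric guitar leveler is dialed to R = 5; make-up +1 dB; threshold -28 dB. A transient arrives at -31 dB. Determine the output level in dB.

-31 dB is 3 dB below the -28 dB threshold, so no gain reduction is applied.
Make-up gain adds 1 dB: -31 + 1 = -30 dB.

-30 dB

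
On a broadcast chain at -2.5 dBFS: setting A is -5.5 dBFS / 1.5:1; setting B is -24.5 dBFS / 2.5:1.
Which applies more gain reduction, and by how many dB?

B, by 12.2 dB

A: 3 dB over, compressed to 2 dB over, so 1 dB of GR.
B: 22 dB over, compressed to 8.8 dB over, so 13.2 dB of GR.
Difference: 12.2 dB in favour of B.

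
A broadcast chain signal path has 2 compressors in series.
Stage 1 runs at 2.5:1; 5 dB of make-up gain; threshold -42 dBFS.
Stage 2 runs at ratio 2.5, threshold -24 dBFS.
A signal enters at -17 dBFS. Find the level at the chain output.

Stage 1: 25 dB above -42 dBFS, reduced 2.5:1 to 10 dB above → -32 dBFS; +5 dB make-up → -27 dBFS.
Stage 2: below threshold (-27 ≤ -24); passes unchanged; output -27 dBFS.

-27 dBFS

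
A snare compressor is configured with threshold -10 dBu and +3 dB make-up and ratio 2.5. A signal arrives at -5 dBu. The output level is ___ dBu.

-5 dBu

Overshoot: -5 − (-10) = 5 dB.
At 2.5:1 the overshoot is divided by 2.5, leaving 2 dB above threshold.
Output = -10 + 2 = -8 dBu; make-up adds 3 dB, giving -5 dBu.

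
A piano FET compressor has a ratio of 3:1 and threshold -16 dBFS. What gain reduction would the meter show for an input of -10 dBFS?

4 dB

-10 dBFS exceeds the threshold by 6 dB.
A 3:1 ratio leaves 2 dB of that excess.
Gain reduction = 6 − 2 = 4 dB.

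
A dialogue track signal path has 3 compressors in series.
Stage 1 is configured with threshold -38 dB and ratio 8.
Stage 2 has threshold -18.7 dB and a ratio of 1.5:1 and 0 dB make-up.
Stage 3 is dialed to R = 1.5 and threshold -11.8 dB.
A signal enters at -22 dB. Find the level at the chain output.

-36 dB

Stage 1: overshoot 16 dB → 16/8 = 2 dB → -36 dB.
Stage 2: -36 dB ≤ -18.7 dB, so stage 2 doesn't engage; output -36 dB.
Stage 3: -36 dB ≤ -11.8 dB, so stage 3 doesn't engage; output -36 dB.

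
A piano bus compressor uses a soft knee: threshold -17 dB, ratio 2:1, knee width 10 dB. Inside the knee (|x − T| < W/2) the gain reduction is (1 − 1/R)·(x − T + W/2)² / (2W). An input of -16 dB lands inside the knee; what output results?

-16.9 dB

x − T + W/2 = -16 − (-17) + 5 = 6.
GR = (1 − 1/2) × 6² / 20 = 0.5 × 36 / 20 = 0.9 dB.
Output = -16 − 0.9 = -16.9 dB.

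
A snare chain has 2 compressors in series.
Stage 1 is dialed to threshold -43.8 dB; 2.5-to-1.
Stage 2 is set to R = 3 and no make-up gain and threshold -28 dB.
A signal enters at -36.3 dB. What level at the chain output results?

Stage 1: 7.5 dB above -43.8 dB, reduced 2.5:1 to 3 dB above → -40.8 dB.
Stage 2: -40.8 dB is at or below the -28 dB threshold — no compression; output -40.8 dB.

-40.8 dB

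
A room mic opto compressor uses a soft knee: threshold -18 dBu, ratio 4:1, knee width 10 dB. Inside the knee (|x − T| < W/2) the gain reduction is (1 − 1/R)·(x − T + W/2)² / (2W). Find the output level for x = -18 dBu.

-18.9375 dBu

x − T + W/2 = -18 − (-18) + 5 = 5.
GR = (1 − 1/4) × 5² / 20 = 0.75 × 25 / 20 = 0.9375 dB.
Output = -18 − 0.9375 = -18.9375 dBu.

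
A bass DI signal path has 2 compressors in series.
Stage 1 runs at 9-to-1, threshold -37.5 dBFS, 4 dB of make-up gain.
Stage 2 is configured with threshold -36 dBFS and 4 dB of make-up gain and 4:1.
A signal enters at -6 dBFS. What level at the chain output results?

-30.5 dBFS

Stage 1: 31.5 dB above -37.5 dBFS, reduced 9:1 to 3.5 dB above → -34 dBFS; +4 dB make-up → -30 dBFS.
Stage 2: overshoot 6 dB → 6/4 = 1.5 dB → -34.5 dBFS; +4 dB make-up → -30.5 dBFS.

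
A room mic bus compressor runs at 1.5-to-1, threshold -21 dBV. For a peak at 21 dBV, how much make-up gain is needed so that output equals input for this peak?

Overshoot 42 dB → 42/1.5 = 28 dB after compression, so the compressed level is -21 + 28 = 7 dBV.
Make-up = target − compressed = 21 − 7 = 14 dB.

14 dB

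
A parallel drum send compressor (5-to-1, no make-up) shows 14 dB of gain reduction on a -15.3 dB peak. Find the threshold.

-32.8 dB

Gain reduction = -15.3 − (-29.3) = 14 dB; output overshoot = GR / (R − 1) = 14 / 4 = 3.5 dB.
Threshold = output − output overshoot = -29.3 − 3.5 = -32.8 dB.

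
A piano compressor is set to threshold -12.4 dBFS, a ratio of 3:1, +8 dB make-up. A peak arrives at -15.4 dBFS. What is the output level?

-15.4 dBFS is 3 dB below the -12.4 dBFS threshold, so no gain reduction is applied.
Make-up gain adds 8 dB: -15.4 + 8 = -7.4 dBFS.

-7.4 dBFS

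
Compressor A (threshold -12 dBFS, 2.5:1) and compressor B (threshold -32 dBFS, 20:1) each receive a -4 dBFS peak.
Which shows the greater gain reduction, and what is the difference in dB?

A: GR = 8 − 8/2.5 = 4.8 dB.
B: GR = 28 − 28/20 = 26.6 dB.
B reduces 21.8 dB more.

B, by 21.8 dB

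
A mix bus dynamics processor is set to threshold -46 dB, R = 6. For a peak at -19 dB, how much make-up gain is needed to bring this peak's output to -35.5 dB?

The peak compresses to -46 + 27/6 = -41.5 dB.
To reach -35.5 dB requires -35.5 − (-41.5) = 6 dB of make-up.

6 dB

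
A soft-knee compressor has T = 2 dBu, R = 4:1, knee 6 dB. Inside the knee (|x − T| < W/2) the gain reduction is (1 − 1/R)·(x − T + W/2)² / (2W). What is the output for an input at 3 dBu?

2 dBu

x − T + W/2 = 3 − 2 + 3 = 4.
GR = (1 − 1/4) × 4² / 12 = 0.75 × 16 / 12 = 1 dB.
Output = 3 − 1 = 2 dBu.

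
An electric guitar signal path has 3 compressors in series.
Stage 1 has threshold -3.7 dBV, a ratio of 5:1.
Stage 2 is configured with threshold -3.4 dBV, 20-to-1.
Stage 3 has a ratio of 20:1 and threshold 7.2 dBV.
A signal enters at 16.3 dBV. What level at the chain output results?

-3.215 dBV

Stage 1: 16.3 dBV is 20 dB over -3.7 dBV; at 5:1 that becomes 4 dB over, giving 0.3 dBV.
Stage 2: 3.7 dB above -3.4 dBV, reduced 20:1 to 0.185 dB above → -3.215 dBV.
Stage 3: -3.215 dBV ≤ 7.2 dBV, so stage 3 doesn't engage; output -3.215 dBV.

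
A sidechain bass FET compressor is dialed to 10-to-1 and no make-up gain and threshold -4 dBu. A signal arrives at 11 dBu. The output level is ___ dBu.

-2.5 dBu

11 dBu sits 15 dB over threshold.
The 15 dB excess becomes 1.5 dB after 10:1 reduction.
Output = -4 + 1.5 = -2.5 dBu.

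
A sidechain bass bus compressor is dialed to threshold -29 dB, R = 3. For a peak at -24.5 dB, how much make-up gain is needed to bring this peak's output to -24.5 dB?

The peak compresses to -29 + 4.5/3 = -27.5 dB.
To reach -24.5 dB requires -24.5 − (-27.5) = 3 dB of make-up.

3 dB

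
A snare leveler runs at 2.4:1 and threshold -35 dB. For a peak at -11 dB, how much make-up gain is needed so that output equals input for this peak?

14 dB

The peak compresses to -35 + 24/2.4 = -25 dB.
To reach -11 dB requires -11 − (-25) = 14 dB of make-up.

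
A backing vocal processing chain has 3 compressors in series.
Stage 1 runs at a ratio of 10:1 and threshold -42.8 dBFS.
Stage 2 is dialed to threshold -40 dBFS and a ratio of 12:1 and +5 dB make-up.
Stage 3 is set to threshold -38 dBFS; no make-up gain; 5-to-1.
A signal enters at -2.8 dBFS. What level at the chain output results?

-37.38 dBFS

Stage 1: overshoot 40 dB → 40/10 = 4 dB → -38.8 dBFS.
Stage 2: -38.8 dBFS is 1.2 dB over -40 dBFS; at 12:1 that becomes 0.1 dB over, giving -39.9 dBFS; +5 dB make-up → -34.9 dBFS.
Stage 3: -34.9 dBFS is 3.1 dB over -38 dBFS; at 5:1 that becomes 0.62 dB over, giving -37.38 dBFS.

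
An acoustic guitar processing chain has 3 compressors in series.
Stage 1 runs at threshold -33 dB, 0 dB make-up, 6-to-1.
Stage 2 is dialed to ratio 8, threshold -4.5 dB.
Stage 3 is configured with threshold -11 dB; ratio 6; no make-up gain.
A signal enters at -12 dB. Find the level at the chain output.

Stage 1: overshoot 21 dB → 21/6 = 3.5 dB → -29.5 dB.
Stage 2: below threshold (-29.5 ≤ -4.5); passes unchanged; output -29.5 dB.
Stage 3: -29.5 dB is at or below the -11 dB threshold — no compression; output -29.5 dB.

-29.5 dB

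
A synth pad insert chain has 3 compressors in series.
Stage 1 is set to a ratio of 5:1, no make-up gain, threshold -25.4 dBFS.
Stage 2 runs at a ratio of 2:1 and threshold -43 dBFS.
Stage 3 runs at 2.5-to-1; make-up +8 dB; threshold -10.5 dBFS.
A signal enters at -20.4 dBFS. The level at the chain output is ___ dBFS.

-25.7 dBFS

Stage 1: overshoot 5 dB → 5/5 = 1 dB → -24.4 dBFS.
Stage 2: 18.6 dB above -43 dBFS, reduced 2:1 to 9.3 dB above → -33.7 dBFS.
Stage 3: -33.7 dBFS is at or below the -10.5 dBFS threshold — no compression; make-up brings it to -25.7 dBFS.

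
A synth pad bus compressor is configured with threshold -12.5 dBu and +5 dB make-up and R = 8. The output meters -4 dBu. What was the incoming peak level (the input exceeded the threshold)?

Before make-up, the level was -4 − 5 = -9 dBu.
Post-compression overshoot = -9 − (-12.5) = 3.5 dB.
Undo the ratio: input overshoot = 3.5 × 8 = 28 dB, giving input = 15.5 dBu.

15.5 dBu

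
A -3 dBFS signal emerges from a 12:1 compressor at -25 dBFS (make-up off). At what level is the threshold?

-27 dBFS

Gain reduction = -3 − (-25) = 22 dB; output overshoot = GR / (R − 1) = 22 / 11 = 2 dB.
Threshold = output − output overshoot = -25 − 2 = -27 dBFS.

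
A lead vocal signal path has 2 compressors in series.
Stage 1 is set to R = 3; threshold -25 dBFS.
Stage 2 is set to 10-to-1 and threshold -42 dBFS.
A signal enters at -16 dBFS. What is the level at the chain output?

Stage 1: 9 dB above -25 dBFS, reduced 3:1 to 3 dB above → -22 dBFS.
Stage 2: -22 dBFS is 20 dB over -42 dBFS; at 10:1 that becomes 2 dB over, giving -40 dBFS.

-40 dBFS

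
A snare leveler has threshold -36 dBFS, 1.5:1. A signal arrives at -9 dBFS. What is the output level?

The input is 27 dB above the -36 dBFS threshold.
The 27 dB excess becomes 18 dB after 1.5:1 reduction.
Output = -36 + 18 = -18 dBFS.

-18 dBFS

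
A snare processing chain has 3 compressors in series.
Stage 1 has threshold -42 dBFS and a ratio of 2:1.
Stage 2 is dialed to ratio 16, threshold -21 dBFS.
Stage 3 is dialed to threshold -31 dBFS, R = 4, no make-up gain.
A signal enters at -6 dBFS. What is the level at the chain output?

-29.25 dBFS

Stage 1: -6 dBFS is 36 dB over -42 dBFS; at 2:1 that becomes 18 dB over, giving -24 dBFS.
Stage 2: below threshold (-24 ≤ -21); passes unchanged; output -24 dBFS.
Stage 3: overshoot 7 dB → 7/4 = 1.75 dB → -29.25 dBFS.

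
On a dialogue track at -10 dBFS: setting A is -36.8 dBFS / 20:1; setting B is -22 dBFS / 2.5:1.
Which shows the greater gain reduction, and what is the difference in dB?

A: overshoot 26.8 dB → output overshoot 1.34 dB → GR 25.46 dB.
B: overshoot 12 dB → output overshoot 4.8 dB → GR 7.2 dB.
A applies 18.26 dB more gain reduction.

A, by 18.26 dB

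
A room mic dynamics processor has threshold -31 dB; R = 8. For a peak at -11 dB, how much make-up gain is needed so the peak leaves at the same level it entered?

The peak compresses to -31 + 20/8 = -28.5 dB.
To reach -11 dB requires -11 − (-28.5) = 17.5 dB of make-up.

17.5 dB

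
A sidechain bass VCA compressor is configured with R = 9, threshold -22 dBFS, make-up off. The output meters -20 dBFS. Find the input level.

-4 dBFS

The compressed level sits -20 − (-22) = 2 dB over threshold.
Before 9:1 compression the overshoot was 2 × 9 = 18 dB, so input = -22 + 18 = -4 dBFS.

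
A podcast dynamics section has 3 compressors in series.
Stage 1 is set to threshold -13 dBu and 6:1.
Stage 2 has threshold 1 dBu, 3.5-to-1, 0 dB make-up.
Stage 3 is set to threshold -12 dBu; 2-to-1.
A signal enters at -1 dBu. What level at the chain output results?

-11.5 dBu

Stage 1: overshoot 12 dB → 12/6 = 2 dB → -11 dBu.
Stage 2: below threshold (-11 ≤ 1); passes unchanged; output -11 dBu.
Stage 3: 1 dB above -12 dBu, reduced 2:1 to 0.5 dB above → -11.5 dBu.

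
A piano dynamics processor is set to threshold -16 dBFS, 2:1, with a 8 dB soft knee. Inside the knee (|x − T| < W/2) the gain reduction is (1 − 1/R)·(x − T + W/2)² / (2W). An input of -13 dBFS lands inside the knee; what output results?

x − T + W/2 = -13 − (-16) + 4 = 7.
GR = (1 − 1/2) × 7² / 16 = 0.5 × 49 / 16 = 1.53125 dB.
Output = -13 − 1.53125 = -14.53125 dBFS.

-14.53125 dBFS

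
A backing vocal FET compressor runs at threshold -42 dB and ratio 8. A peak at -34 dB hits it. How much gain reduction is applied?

7 dB

The signal is 8 dB above threshold.
At 8:1, output sits 8/8 = 1 dB above threshold.
So the signal is attenuated by 8 − 1 = 7 dB.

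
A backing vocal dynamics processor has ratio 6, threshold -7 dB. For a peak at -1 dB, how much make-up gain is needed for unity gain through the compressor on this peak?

Overshoot 6 dB → 6/6 = 1 dB after compression, so the compressed level is -7 + 1 = -6 dB.
Make-up = target − compressed = -1 − (-6) = 5 dB.

5 dB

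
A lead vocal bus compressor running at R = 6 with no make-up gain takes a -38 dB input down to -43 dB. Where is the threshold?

-44 dB

Let T be the threshold. Output overshoot = (input overshoot)/R, so -43 − T = (-38 − T)/6.
6·(-43 − T) = -38 − T → 5·T = -258 − (-38) = -220.
T = -220/5 = -44 dB.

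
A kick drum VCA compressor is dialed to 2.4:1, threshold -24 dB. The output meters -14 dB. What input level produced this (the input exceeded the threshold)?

0 dB

Post-compression overshoot = -14 − (-24) = 10 dB.
Before 2.4:1 compression the overshoot was 10 × 2.4 = 24 dB, so input = -24 + 24 = 0 dB.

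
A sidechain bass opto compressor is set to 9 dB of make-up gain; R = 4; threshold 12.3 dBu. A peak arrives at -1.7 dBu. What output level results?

-1.7 dBu is 14 dB below the 12.3 dBu threshold, so no gain reduction is applied.
Make-up gain adds 9 dB: -1.7 + 9 = 7.3 dBu.

7.3 dBu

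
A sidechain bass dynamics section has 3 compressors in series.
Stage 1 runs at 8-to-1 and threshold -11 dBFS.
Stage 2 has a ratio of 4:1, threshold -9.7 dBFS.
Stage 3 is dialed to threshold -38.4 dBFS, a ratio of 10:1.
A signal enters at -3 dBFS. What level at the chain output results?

-35.56 dBFS

Stage 1: overshoot 8 dB → 8/8 = 1 dB → -10 dBFS.
Stage 2: -10 dBFS ≤ -9.7 dBFS, so stage 2 doesn't engage; output -10 dBFS.
Stage 3: -10 dBFS is 28.4 dB over -38.4 dBFS; at 10:1 that becomes 2.84 dB over, giving -35.56 dBFS.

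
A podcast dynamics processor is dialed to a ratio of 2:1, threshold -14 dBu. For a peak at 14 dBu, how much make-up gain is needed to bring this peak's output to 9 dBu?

9 dB

The peak compresses to -14 + 28/2 = 0 dBu.
To reach 9 dBu requires 9 − 0 = 9 dB of make-up.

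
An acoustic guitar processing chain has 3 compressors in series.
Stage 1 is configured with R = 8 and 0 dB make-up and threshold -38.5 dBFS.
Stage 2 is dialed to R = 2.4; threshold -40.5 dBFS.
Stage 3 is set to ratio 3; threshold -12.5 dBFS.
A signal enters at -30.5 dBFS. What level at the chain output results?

Stage 1: -30.5 dBFS is 8 dB over -38.5 dBFS; at 8:1 that becomes 1 dB over, giving -37.5 dBFS.
Stage 2: overshoot 3 dB → 3/2.4 = 1.25 dB → -39.25 dBFS.
Stage 3: below threshold (-39.25 ≤ -12.5); passes unchanged; output -39.25 dBFS.

-39.25 dBFS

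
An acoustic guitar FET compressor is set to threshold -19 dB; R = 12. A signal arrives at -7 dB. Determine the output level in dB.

-18 dB

The input is 12 dB above the -19 dB threshold.
The 12 dB excess becomes 1 dB after 12:1 reduction.
That puts the output at -18 dB.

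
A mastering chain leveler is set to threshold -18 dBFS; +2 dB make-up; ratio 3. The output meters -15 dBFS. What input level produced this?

Stripping the +2 dB make-up gives -17 dBFS at the gain stage.
That's 1 dB above the -18 dBFS threshold.
Before 3:1 compression the overshoot was 1 × 3 = 3 dB, so input = -18 + 3 = -15 dBFS.

-15 dBFS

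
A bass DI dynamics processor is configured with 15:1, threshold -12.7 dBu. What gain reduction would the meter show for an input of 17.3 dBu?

The signal is 30 dB above threshold.
A 15:1 ratio leaves 2 dB of that excess.
GR = overshoot in − overshoot out = 30 − 2 = 28 dB.

28 dB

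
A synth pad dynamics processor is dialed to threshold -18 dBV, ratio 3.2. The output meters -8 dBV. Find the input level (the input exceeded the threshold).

That's 10 dB above the -18 dBV threshold.
Input overshoot = R × output overshoot = 32 dB → input = -18 + 32 = 14 dBV.

14 dBV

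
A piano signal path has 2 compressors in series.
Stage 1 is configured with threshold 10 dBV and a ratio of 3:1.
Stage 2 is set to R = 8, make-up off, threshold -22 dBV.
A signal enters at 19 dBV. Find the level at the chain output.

Stage 1: overshoot 9 dB → 9/3 = 3 dB → 13 dBV.
Stage 2: 13 dBV is 35 dB over -22 dBV; at 8:1 that becomes 4.375 dB over, giving -17.625 dBV.

-17.625 dBV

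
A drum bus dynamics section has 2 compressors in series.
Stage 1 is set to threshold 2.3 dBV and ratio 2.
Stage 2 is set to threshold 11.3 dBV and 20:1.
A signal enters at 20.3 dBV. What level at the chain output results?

Stage 1: 18 dB above 2.3 dBV, reduced 2:1 to 9 dB above → 11.3 dBV.
Stage 2: below threshold (11.3 ≤ 11.3); passes unchanged; output 11.3 dBV.

11.3 dBV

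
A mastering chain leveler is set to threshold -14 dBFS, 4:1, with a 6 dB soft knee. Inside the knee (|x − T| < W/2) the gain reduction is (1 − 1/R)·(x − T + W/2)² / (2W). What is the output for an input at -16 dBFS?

-16.0625 dBFS

x − T + W/2 = -16 − (-14) + 3 = 1.
GR = (1 − 1/4) × 1² / 12 = 0.75 × 1 / 12 = 0.0625 dB.
Output = -16 − 0.0625 = -16.0625 dBFS.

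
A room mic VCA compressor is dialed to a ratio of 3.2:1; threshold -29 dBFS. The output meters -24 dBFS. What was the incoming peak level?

Post-compression overshoot = -24 − (-29) = 5 dB.
Undo the ratio: input overshoot = 5 × 3.2 = 16 dB, giving input = -13 dBFS.

-13 dBFS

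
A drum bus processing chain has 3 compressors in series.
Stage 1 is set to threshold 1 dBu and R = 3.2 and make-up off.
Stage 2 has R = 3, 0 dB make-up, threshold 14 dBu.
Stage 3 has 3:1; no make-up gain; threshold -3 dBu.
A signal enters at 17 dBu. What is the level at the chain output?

Stage 1: 16 dB above 1 dBu, reduced 3.2:1 to 5 dB above → 6 dBu.
Stage 2: 6 dBu ≤ 14 dBu, so stage 2 doesn't engage; output 6 dBu.
Stage 3: overshoot 9 dB → 9/3 = 3 dB → 0 dBu.

0 dBu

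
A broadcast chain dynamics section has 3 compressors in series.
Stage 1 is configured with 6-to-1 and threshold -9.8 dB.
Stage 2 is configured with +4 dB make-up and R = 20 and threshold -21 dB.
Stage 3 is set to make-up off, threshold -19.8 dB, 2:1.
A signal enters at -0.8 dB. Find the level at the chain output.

Stage 1: -0.8 dB is 9 dB over -9.8 dB; at 6:1 that becomes 1.5 dB over, giving -8.3 dB.
Stage 2: -8.3 dB is 12.7 dB over -21 dB; at 20:1 that becomes 0.635 dB over, giving -20.365 dB; +4 dB make-up → -16.365 dB.
Stage 3: 3.435 dB above -19.8 dB, reduced 2:1 to 1.7175 dB above → -18.0825 dB.

-18.0825 dB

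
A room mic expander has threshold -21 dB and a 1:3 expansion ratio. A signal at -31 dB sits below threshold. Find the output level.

The input is 10 dB below the -21 dB threshold.
A 1:3 expander multiplies undershoot by 3: 10 × 3 = 30 dB below threshold.
Output = -21 − 30 = -51 dB.

-51 dB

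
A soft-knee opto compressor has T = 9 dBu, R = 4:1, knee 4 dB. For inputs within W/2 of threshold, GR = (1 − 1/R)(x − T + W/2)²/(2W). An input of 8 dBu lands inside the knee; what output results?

7.90625 dBu

x − T + W/2 = 8 − 9 + 2 = 1.
GR = (1 − 1/4) × 1² / 8 = 0.75 × 1 / 8 = 0.09375 dB.
Output = 8 − 0.09375 = 7.90625 dBu.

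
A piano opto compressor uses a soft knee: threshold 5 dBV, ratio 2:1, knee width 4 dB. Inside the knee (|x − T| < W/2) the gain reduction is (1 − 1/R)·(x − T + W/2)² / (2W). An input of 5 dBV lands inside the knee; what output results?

4.75 dBV

x − T + W/2 = 5 − 5 + 2 = 2.
GR = (1 − 1/2) × 2² / 8 = 0.5 × 4 / 8 = 0.25 dB.
Output = 5 − 0.25 = 4.75 dBV.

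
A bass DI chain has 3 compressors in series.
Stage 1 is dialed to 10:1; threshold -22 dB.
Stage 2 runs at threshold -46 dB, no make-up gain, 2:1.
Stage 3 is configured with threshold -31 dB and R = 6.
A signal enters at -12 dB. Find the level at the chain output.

-33.5 dB

Stage 1: -12 dB is 10 dB over -22 dB; at 10:1 that becomes 1 dB over, giving -21 dB.
Stage 2: 25 dB above -46 dB, reduced 2:1 to 12.5 dB above → -33.5 dB.
Stage 3: below threshold (-33.5 ≤ -31); passes unchanged; output -33.5 dB.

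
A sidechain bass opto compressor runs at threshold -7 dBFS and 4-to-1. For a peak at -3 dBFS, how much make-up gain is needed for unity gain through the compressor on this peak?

The peak compresses to -7 + 4/4 = -6 dBFS.
To reach -3 dBFS requires -3 − (-6) = 3 dB of make-up.

3 dB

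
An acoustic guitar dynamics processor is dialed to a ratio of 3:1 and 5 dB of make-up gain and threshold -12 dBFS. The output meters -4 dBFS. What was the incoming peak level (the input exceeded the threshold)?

Before make-up, the level was -4 − 5 = -9 dBFS.
Post-compression overshoot = -9 − (-12) = 3 dB.
Input overshoot = R × output overshoot = 9 dB → input = -12 + 9 = -3 dBFS.

-3 dBFS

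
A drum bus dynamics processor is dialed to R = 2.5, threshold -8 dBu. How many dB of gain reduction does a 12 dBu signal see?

12 dBu exceeds the threshold by 20 dB.
A 2.5:1 ratio leaves 8 dB of that excess.
So the signal is attenuated by 20 − 8 = 12 dB.

12 dB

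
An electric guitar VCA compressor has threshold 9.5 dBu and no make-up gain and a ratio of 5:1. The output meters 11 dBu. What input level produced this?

17 dBu

Post-compression overshoot = 11 − 9.5 = 1.5 dB.
Before 5:1 compression the overshoot was 1.5 × 5 = 7.5 dB, so input = 9.5 + 7.5 = 17 dBu.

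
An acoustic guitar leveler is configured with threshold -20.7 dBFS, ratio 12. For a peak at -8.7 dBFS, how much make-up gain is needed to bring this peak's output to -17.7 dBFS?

2 dB

Without make-up, output = threshold + overshoot/12 = -20.7 + 1 = -19.7 dBFS.
Gap to target: 2 dB.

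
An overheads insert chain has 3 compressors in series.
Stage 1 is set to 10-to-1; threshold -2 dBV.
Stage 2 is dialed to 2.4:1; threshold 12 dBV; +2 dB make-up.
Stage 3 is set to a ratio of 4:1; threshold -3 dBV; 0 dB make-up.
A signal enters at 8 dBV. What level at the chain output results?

-2 dBV

Stage 1: 10 dB above -2 dBV, reduced 10:1 to 1 dB above → -1 dBV.
Stage 2: -1 dBV ≤ 12 dBV, so stage 2 doesn't engage; make-up brings it to 1 dBV.
Stage 3: 1 dBV is 4 dB over -3 dBV; at 4:1 that becomes 1 dB over, giving -2 dBV.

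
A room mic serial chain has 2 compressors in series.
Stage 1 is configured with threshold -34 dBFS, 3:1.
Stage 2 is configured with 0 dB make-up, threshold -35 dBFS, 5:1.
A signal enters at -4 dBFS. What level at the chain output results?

-32.8 dBFS

Stage 1: overshoot 30 dB → 30/3 = 10 dB → -24 dBFS.
Stage 2: overshoot 11 dB → 11/5 = 2.2 dB → -32.8 dBFS.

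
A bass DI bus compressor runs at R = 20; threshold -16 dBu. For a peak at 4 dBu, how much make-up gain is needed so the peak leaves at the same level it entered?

19 dB

The peak compresses to -16 + 20/20 = -15 dBu.
To reach 4 dBu requires 4 − (-15) = 19 dB of make-up.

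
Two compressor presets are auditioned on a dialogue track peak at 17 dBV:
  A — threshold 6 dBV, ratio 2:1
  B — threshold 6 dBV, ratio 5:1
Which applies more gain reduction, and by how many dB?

B, by 3.3 dB

A: 11 dB over, compressed to 5.5 dB over, so 5.5 dB of GR.
B: 11 dB over, compressed to 2.2 dB over, so 8.8 dB of GR.
Difference: 3.3 dB in favour of B.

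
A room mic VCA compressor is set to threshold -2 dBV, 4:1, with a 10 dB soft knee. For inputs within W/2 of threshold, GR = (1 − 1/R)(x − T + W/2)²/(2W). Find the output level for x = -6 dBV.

x − T + W/2 = -6 − (-2) + 5 = 1.
GR = (1 − 1/4) × 1² / 20 = 0.75 × 1 / 20 = 0.0375 dB.
Output = -6 − 0.0375 = -6.0375 dBV.

-6.0375 dBV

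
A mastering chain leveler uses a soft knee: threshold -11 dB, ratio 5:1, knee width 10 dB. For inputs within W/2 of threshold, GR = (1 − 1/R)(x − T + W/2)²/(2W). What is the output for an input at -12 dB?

x − T + W/2 = -12 − (-11) + 5 = 4.
GR = (1 − 1/5) × 4² / 20 = 0.8 × 16 / 20 = 0.64 dB.
Output = -12 − 0.64 = -12.64 dB.

-12.64 dB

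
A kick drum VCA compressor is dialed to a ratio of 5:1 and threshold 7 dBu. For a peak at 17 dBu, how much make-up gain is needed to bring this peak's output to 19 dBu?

Without make-up, output = threshold + overshoot/5 = 7 + 2 = 9 dBu.
Gap to target: 10 dB.

10 dB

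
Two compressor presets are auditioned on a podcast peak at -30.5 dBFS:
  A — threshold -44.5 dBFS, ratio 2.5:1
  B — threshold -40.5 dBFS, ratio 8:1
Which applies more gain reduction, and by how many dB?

A: GR = 14 − 14/2.5 = 8.4 dB.
B: GR = 10 − 10/8 = 8.75 dB.
Difference: 0.35 dB in favour of B.

B, by 0.35 dB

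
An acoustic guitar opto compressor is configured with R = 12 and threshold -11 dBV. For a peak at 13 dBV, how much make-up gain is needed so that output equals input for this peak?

22 dB

Without make-up, output = threshold + overshoot/12 = -11 + 2 = -9 dBV.
Gap to target: 22 dB.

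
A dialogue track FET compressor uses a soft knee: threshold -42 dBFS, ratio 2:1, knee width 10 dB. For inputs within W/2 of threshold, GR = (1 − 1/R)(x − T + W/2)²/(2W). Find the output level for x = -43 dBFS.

-43.4 dBFS

x − T + W/2 = -43 − (-42) + 5 = 4.
GR = (1 − 1/2) × 4² / 20 = 0.5 × 16 / 20 = 0.4 dB.
Output = -43 − 0.4 = -43.4 dBFS.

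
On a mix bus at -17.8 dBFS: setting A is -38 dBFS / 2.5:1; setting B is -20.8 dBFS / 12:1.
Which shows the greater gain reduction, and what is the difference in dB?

A, by 9.37 dB

A: 20.2 dB over, compressed to 8.08 dB over, so 12.12 dB of GR.
B: 3 dB over, compressed to 0.25 dB over, so 2.75 dB of GR.
A applies 9.37 dB more gain reduction.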